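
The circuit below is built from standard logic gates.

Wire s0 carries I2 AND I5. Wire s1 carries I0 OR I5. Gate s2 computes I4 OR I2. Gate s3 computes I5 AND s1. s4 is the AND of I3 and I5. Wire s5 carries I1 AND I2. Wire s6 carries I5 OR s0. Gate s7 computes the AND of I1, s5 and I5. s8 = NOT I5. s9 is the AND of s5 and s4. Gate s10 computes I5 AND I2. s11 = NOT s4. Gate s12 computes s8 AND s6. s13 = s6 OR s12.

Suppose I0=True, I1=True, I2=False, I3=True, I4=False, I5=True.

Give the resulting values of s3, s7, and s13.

s3 = True; s7 = False; s13 = True

s0 = I2 AND I5 = False AND True = False
s1 = I0 OR I5 = True OR True = True
s3 = I5 AND s1 = True AND True = True
s5 = I1 AND I2 = True AND False = False
s6 = I5 OR s0 = True OR False = True
s7 = I1 AND s5 AND I5 = True AND False AND True = False
s8 = NOT I5 = NOT True = False
s12 = s8 AND s6 = False AND True = False
s13 = s6 OR s12 = True OR False = True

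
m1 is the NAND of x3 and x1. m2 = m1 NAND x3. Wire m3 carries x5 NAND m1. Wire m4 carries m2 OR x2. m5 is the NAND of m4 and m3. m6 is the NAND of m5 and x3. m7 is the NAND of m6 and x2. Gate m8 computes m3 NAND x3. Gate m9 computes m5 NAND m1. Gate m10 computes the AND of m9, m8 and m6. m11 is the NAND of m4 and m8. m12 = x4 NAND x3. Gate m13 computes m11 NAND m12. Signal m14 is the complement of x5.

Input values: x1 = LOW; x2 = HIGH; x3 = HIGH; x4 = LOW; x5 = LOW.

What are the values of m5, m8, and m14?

m1 = x3 NAND x1 = HIGH NAND LOW = HIGH
m2 = m1 NAND x3 = HIGH NAND HIGH = LOW
m3 = x5 NAND m1 = LOW NAND HIGH = HIGH
m4 = m2 OR x2 = LOW OR HIGH = HIGH
m5 = m4 NAND m3 = HIGH NAND HIGH = LOW
m8 = m3 NAND x3 = HIGH NAND HIGH = LOW
m14 = NOT x5 = NOT LOW = HIGH

m5 = LOW, m8 = LOW, m14 = HIGH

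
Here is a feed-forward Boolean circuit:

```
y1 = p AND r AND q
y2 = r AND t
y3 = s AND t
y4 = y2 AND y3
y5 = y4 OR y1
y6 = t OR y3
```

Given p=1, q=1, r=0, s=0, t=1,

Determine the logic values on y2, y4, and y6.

y2 = r AND t = 0 AND 1 = 0
y3 = s AND t = 0 AND 1 = 0
y4 = y2 AND y3 = 0 AND 0 = 0
y6 = t OR y3 = 1 OR 0 = 1

y2 = 0; y4 = 0; y6 = 1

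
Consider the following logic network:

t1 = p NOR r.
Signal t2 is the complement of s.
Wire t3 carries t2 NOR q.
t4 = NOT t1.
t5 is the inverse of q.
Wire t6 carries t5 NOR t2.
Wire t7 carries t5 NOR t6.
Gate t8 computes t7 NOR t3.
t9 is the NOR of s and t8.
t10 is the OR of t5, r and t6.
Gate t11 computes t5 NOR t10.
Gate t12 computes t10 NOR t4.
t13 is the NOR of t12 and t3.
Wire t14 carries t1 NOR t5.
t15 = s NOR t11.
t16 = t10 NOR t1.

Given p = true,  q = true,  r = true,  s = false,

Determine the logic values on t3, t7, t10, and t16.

t3 = false, t7 = true, t10 = true, t16 = false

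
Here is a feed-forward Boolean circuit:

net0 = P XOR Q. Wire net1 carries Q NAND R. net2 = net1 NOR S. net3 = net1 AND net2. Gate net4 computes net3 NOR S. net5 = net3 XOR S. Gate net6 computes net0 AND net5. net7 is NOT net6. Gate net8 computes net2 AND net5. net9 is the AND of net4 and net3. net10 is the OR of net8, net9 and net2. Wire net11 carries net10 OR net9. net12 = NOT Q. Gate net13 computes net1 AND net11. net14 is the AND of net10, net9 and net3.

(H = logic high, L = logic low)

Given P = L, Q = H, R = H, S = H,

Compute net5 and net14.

net1 = Q NAND R = H NAND H = L
net2 = net1 NOR S = L NOR H = L
net3 = net1 AND net2 = L AND L = L
net4 = net3 NOR S = L NOR H = L
net5 = net3 XOR S = L XOR H = H
net8 = net2 AND net5 = L AND H = L
net9 = net4 AND net3 = L AND L = L
net10 = net8 OR net9 OR net2 = L OR L OR L = L
net14 = net10 AND net9 AND net3 = L AND L AND L = L

net5 = H; net14 = L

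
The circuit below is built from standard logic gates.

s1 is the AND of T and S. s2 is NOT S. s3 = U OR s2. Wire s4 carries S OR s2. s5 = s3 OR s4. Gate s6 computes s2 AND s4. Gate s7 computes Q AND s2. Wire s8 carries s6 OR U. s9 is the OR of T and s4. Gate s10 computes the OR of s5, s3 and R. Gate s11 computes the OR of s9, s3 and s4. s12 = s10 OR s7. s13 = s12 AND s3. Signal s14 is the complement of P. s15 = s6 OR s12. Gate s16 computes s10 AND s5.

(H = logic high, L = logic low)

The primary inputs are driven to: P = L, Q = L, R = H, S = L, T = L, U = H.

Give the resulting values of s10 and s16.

s2 = NOT S = NOT L = H
s3 = U OR s2 = H OR H = H
s4 = S OR s2 = L OR H = H
s5 = s3 OR s4 = H OR H = H
s10 = s5 OR s3 OR R = H OR H OR H = H
s16 = s10 AND s5 = H AND H = H

s10 = H, s16 = H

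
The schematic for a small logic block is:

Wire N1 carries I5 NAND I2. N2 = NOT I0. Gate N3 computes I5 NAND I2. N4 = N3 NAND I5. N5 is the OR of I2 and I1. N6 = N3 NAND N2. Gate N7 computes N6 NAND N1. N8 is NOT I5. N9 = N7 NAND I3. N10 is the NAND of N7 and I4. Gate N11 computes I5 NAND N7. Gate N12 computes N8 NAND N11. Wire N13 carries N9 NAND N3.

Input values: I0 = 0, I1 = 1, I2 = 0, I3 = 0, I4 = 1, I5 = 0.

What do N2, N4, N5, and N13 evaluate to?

N1 = I5 NAND I2 = 0 NAND 0 = 1
N2 = NOT I0 = NOT 0 = 1
N3 = I5 NAND I2 = 0 NAND 0 = 1
N4 = N3 NAND I5 = 1 NAND 0 = 1
N5 = I2 OR I1 = 0 OR 1 = 1
N6 = N3 NAND N2 = 1 NAND 1 = 0
N7 = N6 NAND N1 = 0 NAND 1 = 1
N9 = N7 NAND I3 = 1 NAND 0 = 1
N13 = N9 NAND N3 = 1 NAND 1 = 0

N2 = 1, N4 = 1, N5 = 1, N13 = 0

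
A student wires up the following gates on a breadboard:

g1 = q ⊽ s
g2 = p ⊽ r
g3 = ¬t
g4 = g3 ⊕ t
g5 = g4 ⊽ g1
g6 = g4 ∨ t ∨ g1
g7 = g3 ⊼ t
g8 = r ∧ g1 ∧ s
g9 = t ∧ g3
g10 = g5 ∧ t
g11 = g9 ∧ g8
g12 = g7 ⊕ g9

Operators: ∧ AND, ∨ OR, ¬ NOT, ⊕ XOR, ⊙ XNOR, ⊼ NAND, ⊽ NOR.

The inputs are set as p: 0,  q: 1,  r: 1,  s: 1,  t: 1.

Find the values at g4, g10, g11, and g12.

g4 = 1, g10 = 0, g11 = 0, g12 = 1

g1 = q NOR s = 1 NOR 1 = 0
g3 = NOT t = NOT 1 = 0
g4 = g3 XOR t = 0 XOR 1 = 1
g5 = g4 NOR g1 = 1 NOR 0 = 0
g7 = g3 NAND t = 0 NAND 1 = 1
g8 = r AND g1 AND s = 1 AND 0 AND 1 = 0
g9 = t AND g3 = 1 AND 0 = 0
g10 = g5 AND t = 0 AND 1 = 0
g11 = g9 AND g8 = 0 AND 0 = 0
g12 = g7 XOR g9 = 1 XOR 0 = 1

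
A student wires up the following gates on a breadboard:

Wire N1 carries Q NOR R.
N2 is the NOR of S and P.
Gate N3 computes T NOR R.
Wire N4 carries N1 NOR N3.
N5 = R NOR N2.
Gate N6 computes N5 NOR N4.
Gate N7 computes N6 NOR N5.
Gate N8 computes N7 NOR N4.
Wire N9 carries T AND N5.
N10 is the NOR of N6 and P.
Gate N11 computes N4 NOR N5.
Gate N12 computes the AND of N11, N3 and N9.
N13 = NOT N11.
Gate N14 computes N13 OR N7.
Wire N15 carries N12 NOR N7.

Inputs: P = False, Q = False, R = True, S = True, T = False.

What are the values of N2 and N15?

N1 = Q NOR R = False NOR True = False
N2 = S NOR P = True NOR False = False
N3 = T NOR R = False NOR True = False
N4 = N1 NOR N3 = False NOR False = True
N5 = R NOR N2 = True NOR False = False
N6 = N5 NOR N4 = False NOR True = False
N7 = N6 NOR N5 = False NOR False = True
N9 = T AND N5 = False AND False = False
N11 = N4 NOR N5 = True NOR False = False
N12 = N11 AND N3 AND N9 = False AND False AND False = False
N15 = N12 NOR N7 = False NOR True = False

N2 = False  N15 = False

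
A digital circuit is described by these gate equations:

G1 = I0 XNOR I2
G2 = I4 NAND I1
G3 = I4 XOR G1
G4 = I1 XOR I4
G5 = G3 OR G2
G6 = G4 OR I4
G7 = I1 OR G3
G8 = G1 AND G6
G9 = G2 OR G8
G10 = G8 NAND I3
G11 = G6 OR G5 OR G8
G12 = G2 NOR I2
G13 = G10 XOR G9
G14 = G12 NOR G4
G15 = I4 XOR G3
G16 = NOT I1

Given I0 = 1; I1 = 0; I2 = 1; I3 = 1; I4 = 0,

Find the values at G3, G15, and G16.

G3 = 1, G15 = 1, G16 = 1

G1 = I0 XNOR I2 = 1 XNOR 1 = 1
G3 = I4 XOR G1 = 0 XOR 1 = 1
G15 = I4 XOR G3 = 0 XOR 1 = 1
G16 = NOT I1 = NOT 0 = 1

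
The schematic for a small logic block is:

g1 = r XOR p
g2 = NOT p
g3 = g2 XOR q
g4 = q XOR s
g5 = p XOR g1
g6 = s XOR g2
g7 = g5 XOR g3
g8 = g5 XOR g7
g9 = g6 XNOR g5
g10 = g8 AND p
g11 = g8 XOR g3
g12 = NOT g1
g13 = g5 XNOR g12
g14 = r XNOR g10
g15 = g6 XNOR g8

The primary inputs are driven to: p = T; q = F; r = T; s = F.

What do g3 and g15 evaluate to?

g3 = F; g15 = T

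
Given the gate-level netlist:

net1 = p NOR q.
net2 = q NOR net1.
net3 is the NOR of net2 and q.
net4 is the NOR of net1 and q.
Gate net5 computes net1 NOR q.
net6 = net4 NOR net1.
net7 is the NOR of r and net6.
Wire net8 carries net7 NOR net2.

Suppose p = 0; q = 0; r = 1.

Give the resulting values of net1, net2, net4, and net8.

net1 = p NOR q = 0 NOR 0 = 1
net2 = q NOR net1 = 0 NOR 1 = 0
net4 = net1 NOR q = 1 NOR 0 = 0
net6 = net4 NOR net1 = 0 NOR 1 = 0
net7 = r NOR net6 = 1 NOR 0 = 0
net8 = net7 NOR net2 = 0 NOR 0 = 1

net1 = 1  net2 = 0  net4 = 0  net8 = 1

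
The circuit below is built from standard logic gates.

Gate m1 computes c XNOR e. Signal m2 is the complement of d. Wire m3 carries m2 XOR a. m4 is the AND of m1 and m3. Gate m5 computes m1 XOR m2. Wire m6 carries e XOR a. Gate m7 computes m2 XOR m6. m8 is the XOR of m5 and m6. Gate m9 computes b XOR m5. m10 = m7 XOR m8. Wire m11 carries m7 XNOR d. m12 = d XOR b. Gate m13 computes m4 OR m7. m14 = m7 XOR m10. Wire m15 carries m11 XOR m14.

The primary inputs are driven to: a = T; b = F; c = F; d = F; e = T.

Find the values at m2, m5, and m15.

m1 = c XNOR e = F XNOR T = F
m2 = NOT d = NOT F = T
m5 = m1 XOR m2 = F XOR T = T
m6 = e XOR a = T XOR T = F
m7 = m2 XOR m6 = T XOR F = T
m8 = m5 XOR m6 = T XOR F = T
m10 = m7 XOR m8 = T XOR T = F
m11 = m7 XNOR d = T XNOR F = F
m14 = m7 XOR m10 = T XOR F = T
m15 = m11 XOR m14 = F XOR T = T

m2 = T; m5 = T; m15 = T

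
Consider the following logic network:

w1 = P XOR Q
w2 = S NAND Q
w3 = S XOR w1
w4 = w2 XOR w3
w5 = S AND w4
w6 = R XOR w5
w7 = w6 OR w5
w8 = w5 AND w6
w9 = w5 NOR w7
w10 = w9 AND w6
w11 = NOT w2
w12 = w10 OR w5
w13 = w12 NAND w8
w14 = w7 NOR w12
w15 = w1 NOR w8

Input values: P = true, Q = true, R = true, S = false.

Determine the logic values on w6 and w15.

w6 = true; w15 = true

w1 = P XOR Q = true XOR true = false
w2 = S NAND Q = false NAND true = true
w3 = S XOR w1 = false XOR false = false
w4 = w2 XOR w3 = true XOR false = true
w5 = S AND w4 = false AND true = false
w6 = R XOR w5 = true XOR false = true
w8 = w5 AND w6 = false AND true = false
w15 = w1 NOR w8 = false NOR false = true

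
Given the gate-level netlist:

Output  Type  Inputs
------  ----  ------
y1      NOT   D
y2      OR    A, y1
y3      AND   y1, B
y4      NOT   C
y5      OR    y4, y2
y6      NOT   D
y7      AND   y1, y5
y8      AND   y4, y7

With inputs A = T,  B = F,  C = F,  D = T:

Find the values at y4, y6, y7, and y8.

y1 = NOT D = NOT T = F
y2 = A OR y1 = T OR F = T
y4 = NOT C = NOT F = T
y5 = y4 OR y2 = T OR T = T
y6 = NOT D = NOT T = F
y7 = y1 AND y5 = F AND T = F
y8 = y4 AND y7 = T AND F = F

y4 = T  y6 = F  y7 = F  y8 = F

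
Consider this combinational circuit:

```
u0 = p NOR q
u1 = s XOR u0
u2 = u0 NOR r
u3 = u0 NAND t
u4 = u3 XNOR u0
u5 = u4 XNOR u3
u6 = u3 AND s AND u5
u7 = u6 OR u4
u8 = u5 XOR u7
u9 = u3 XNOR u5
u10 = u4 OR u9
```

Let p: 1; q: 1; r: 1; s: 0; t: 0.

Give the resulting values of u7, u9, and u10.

u7 = 0, u9 = 0, u10 = 0

u0 = p NOR q = 1 NOR 1 = 0
u3 = u0 NAND t = 0 NAND 0 = 1
u4 = u3 XNOR u0 = 1 XNOR 0 = 0
u5 = u4 XNOR u3 = 0 XNOR 1 = 0
u6 = u3 AND s AND u5 = 1 AND 0 AND 0 = 0
u7 = u6 OR u4 = 0 OR 0 = 0
u9 = u3 XNOR u5 = 1 XNOR 0 = 0
u10 = u4 OR u9 = 0 OR 0 = 0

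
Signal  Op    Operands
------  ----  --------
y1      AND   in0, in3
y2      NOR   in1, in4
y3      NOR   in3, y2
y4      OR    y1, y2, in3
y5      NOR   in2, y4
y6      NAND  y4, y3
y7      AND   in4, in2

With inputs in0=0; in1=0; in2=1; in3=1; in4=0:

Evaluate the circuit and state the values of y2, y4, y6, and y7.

y1 = in0 AND in3 = 0 AND 1 = 0
y2 = in1 NOR in4 = 0 NOR 0 = 1
y3 = in3 NOR y2 = 1 NOR 1 = 0
y4 = y1 OR y2 OR in3 = 0 OR 1 OR 1 = 1
y6 = y4 NAND y3 = 1 NAND 0 = 1
y7 = in4 AND in2 = 0 AND 1 = 0

y2 = 1; y4 = 1; y6 = 1; y7 = 0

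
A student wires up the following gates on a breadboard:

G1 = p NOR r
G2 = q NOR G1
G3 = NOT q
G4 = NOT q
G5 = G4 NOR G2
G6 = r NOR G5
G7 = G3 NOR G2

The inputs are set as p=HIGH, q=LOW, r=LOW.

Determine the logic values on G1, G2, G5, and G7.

G1 = LOW; G2 = HIGH; G5 = LOW; G7 = LOW

G1 = p NOR r = HIGH NOR LOW = LOW
G2 = q NOR G1 = LOW NOR LOW = HIGH
G3 = NOT q = NOT LOW = HIGH
G4 = NOT q = NOT LOW = HIGH
G5 = G4 NOR G2 = HIGH NOR HIGH = LOW
G7 = G3 NOR G2 = HIGH NOR HIGH = LOW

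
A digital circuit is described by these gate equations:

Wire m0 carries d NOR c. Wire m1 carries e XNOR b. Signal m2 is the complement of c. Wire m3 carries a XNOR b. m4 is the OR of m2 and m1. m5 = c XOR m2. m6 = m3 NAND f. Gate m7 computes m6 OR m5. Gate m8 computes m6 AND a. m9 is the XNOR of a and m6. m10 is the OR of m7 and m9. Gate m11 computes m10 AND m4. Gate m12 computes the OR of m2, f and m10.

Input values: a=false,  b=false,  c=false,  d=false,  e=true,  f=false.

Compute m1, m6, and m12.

m1 = false  m6 = true  m12 = true

m1 = e XNOR b = true XNOR false = false
m2 = NOT c = NOT false = true
m3 = a XNOR b = false XNOR false = true
m5 = c XOR m2 = false XOR true = true
m6 = m3 NAND f = true NAND false = true
m7 = m6 OR m5 = true OR true = true
m9 = a XNOR m6 = false XNOR true = false
m10 = m7 OR m9 = true OR false = true
m12 = m2 OR f OR m10 = true OR false OR true = true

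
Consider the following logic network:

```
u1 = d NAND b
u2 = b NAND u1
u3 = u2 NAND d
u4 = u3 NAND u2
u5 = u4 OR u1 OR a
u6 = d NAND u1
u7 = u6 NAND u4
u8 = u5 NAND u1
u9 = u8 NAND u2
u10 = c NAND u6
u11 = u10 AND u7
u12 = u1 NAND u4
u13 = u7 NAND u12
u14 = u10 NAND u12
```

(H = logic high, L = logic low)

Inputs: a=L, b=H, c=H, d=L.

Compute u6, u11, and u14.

u6 = H, u11 = L, u14 = H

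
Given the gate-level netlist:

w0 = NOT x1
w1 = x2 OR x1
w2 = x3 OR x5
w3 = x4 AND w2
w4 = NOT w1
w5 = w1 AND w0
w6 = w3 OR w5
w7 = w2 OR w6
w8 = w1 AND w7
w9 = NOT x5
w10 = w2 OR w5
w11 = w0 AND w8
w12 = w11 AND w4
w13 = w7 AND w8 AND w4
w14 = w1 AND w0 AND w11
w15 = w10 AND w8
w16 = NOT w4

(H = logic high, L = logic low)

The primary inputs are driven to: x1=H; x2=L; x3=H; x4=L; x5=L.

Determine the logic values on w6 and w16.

w6 = L, w16 = H

w0 = NOT x1 = NOT H = L
w1 = x2 OR x1 = L OR H = H
w2 = x3 OR x5 = H OR L = H
w3 = x4 AND w2 = L AND H = L
w4 = NOT w1 = NOT H = L
w5 = w1 AND w0 = H AND L = L
w6 = w3 OR w5 = L OR L = L
w16 = NOT w4 = NOT L = H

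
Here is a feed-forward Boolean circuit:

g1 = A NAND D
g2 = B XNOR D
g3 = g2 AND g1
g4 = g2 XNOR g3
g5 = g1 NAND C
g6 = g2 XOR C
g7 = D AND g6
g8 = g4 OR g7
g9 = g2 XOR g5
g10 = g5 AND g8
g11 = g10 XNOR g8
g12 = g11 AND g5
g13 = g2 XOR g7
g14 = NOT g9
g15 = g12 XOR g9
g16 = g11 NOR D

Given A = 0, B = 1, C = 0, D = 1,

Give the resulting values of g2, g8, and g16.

g1 = A NAND D = 0 NAND 1 = 1
g2 = B XNOR D = 1 XNOR 1 = 1
g3 = g2 AND g1 = 1 AND 1 = 1
g4 = g2 XNOR g3 = 1 XNOR 1 = 1
g5 = g1 NAND C = 1 NAND 0 = 1
g6 = g2 XOR C = 1 XOR 0 = 1
g7 = D AND g6 = 1 AND 1 = 1
g8 = g4 OR g7 = 1 OR 1 = 1
g10 = g5 AND g8 = 1 AND 1 = 1
g11 = g10 XNOR g8 = 1 XNOR 1 = 1
g16 = g11 NOR D = 1 NOR 1 = 0

g2 = 1  g8 = 1  g16 = 0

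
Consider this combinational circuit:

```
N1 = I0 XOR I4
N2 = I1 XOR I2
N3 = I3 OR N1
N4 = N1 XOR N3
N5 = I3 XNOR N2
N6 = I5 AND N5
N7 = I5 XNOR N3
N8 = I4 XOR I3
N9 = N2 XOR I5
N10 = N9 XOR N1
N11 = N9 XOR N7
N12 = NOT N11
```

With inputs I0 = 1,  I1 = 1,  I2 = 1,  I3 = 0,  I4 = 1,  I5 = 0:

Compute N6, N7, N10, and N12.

N1 = I0 XOR I4 = 1 XOR 1 = 0
N2 = I1 XOR I2 = 1 XOR 1 = 0
N3 = I3 OR N1 = 0 OR 0 = 0
N5 = I3 XNOR N2 = 0 XNOR 0 = 1
N6 = I5 AND N5 = 0 AND 1 = 0
N7 = I5 XNOR N3 = 0 XNOR 0 = 1
N9 = N2 XOR I5 = 0 XOR 0 = 0
N10 = N9 XOR N1 = 0 XOR 0 = 0
N11 = N9 XOR N7 = 0 XOR 1 = 1
N12 = NOT N11 = NOT 1 = 0

N6 = 0, N7 = 1, N10 = 0, N12 = 0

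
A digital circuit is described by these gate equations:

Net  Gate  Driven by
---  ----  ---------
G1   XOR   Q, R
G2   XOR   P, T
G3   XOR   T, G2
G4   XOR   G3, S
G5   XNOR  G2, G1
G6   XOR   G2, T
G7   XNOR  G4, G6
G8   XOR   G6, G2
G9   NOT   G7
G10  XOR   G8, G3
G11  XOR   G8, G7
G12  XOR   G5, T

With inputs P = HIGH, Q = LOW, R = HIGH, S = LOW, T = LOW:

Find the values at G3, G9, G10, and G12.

G3 = HIGH  G9 = LOW  G10 = HIGH  G12 = HIGH

G1 = Q XOR R = LOW XOR HIGH = HIGH
G2 = P XOR T = HIGH XOR LOW = HIGH
G3 = T XOR G2 = LOW XOR HIGH = HIGH
G4 = G3 XOR S = HIGH XOR LOW = HIGH
G5 = G2 XNOR G1 = HIGH XNOR HIGH = HIGH
G6 = G2 XOR T = HIGH XOR LOW = HIGH
G7 = G4 XNOR G6 = HIGH XNOR HIGH = HIGH
G8 = G6 XOR G2 = HIGH XOR HIGH = LOW
G9 = NOT G7 = NOT HIGH = LOW
G10 = G8 XOR G3 = LOW XOR HIGH = HIGH
G12 = G5 XOR T = HIGH XOR LOW = HIGH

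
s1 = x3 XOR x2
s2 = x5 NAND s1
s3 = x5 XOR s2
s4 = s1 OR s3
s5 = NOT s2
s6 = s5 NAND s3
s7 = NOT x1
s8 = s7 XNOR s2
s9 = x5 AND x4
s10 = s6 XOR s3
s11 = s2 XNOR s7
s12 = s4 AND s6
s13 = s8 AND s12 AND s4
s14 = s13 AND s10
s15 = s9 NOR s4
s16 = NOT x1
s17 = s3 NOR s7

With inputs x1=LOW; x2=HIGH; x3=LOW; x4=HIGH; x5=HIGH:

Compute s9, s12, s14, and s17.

s9 = HIGH; s12 = LOW; s14 = LOW; s17 = LOW

s1 = x3 XOR x2 = LOW XOR HIGH = HIGH
s2 = x5 NAND s1 = HIGH NAND HIGH = LOW
s3 = x5 XOR s2 = HIGH XOR LOW = HIGH
s4 = s1 OR s3 = HIGH OR HIGH = HIGH
s5 = NOT s2 = NOT LOW = HIGH
s6 = s5 NAND s3 = HIGH NAND HIGH = LOW
s7 = NOT x1 = NOT LOW = HIGH
s8 = s7 XNOR s2 = HIGH XNOR LOW = LOW
s9 = x5 AND x4 = HIGH AND HIGH = HIGH
s10 = s6 XOR s3 = LOW XOR HIGH = HIGH
s12 = s4 AND s6 = HIGH AND LOW = LOW
s13 = s8 AND s12 AND s4 = LOW AND LOW AND HIGH = LOW
s14 = s13 AND s10 = LOW AND HIGH = LOW
s17 = s3 NOR s7 = HIGH NOR HIGH = LOW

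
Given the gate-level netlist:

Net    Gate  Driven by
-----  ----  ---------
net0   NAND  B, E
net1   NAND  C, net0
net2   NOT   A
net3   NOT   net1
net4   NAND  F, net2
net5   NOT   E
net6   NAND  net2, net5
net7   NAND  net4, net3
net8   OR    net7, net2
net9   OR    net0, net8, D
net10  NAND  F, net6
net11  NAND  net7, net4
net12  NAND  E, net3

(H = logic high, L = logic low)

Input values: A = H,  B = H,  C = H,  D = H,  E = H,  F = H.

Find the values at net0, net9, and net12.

net0 = L  net9 = H  net12 = H

net0 = B NAND E = H NAND H = L
net1 = C NAND net0 = H NAND L = H
net2 = NOT A = NOT H = L
net3 = NOT net1 = NOT H = L
net4 = F NAND net2 = H NAND L = H
net7 = net4 NAND net3 = H NAND L = H
net8 = net7 OR net2 = H OR L = H
net9 = net0 OR net8 OR D = L OR H OR H = H
net12 = E NAND net3 = H NAND L = H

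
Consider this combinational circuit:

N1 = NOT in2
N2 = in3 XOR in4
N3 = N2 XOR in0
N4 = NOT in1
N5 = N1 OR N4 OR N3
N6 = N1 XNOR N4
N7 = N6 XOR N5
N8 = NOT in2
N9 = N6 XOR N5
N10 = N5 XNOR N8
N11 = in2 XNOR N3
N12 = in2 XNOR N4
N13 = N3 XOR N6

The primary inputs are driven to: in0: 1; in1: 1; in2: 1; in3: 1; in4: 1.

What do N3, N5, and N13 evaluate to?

N1 = NOT in2 = NOT 1 = 0
N2 = in3 XOR in4 = 1 XOR 1 = 0
N3 = N2 XOR in0 = 0 XOR 1 = 1
N4 = NOT in1 = NOT 1 = 0
N5 = N1 OR N4 OR N3 = 0 OR 0 OR 1 = 1
N6 = N1 XNOR N4 = 0 XNOR 0 = 1
N13 = N3 XOR N6 = 1 XOR 1 = 0

N3 = 1  N5 = 1  N13 = 0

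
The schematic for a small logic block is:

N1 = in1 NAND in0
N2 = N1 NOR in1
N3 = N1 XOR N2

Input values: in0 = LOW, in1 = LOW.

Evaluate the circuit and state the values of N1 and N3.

N1 = HIGH, N3 = HIGH

N1 = in1 NAND in0 = LOW NAND LOW = HIGH
N2 = N1 NOR in1 = HIGH NOR LOW = LOW
N3 = N1 XOR N2 = HIGH XOR LOW = HIGH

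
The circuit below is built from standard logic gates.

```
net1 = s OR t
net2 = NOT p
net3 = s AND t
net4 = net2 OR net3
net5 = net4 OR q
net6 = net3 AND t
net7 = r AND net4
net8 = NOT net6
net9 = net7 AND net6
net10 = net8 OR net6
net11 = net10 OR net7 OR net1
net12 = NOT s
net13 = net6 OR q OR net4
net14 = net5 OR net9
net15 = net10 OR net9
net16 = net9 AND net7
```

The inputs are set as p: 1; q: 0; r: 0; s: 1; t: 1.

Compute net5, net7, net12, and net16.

net5 = 1, net7 = 0, net12 = 0, net16 = 0

net2 = NOT p = NOT 1 = 0
net3 = s AND t = 1 AND 1 = 1
net4 = net2 OR net3 = 0 OR 1 = 1
net5 = net4 OR q = 1 OR 0 = 1
net6 = net3 AND t = 1 AND 1 = 1
net7 = r AND net4 = 0 AND 1 = 0
net9 = net7 AND net6 = 0 AND 1 = 0
net12 = NOT s = NOT 1 = 0
net16 = net9 AND net7 = 0 AND 0 = 0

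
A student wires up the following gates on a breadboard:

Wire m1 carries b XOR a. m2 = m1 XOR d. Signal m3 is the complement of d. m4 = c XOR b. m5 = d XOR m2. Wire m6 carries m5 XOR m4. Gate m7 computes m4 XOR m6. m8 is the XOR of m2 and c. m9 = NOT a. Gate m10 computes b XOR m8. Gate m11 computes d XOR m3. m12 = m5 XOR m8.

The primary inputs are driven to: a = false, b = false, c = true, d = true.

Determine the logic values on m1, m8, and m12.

m1 = b XOR a = false XOR false = false
m2 = m1 XOR d = false XOR true = true
m5 = d XOR m2 = true XOR true = false
m8 = m2 XOR c = true XOR true = false
m12 = m5 XOR m8 = false XOR false = false

m1 = false, m8 = false, m12 = false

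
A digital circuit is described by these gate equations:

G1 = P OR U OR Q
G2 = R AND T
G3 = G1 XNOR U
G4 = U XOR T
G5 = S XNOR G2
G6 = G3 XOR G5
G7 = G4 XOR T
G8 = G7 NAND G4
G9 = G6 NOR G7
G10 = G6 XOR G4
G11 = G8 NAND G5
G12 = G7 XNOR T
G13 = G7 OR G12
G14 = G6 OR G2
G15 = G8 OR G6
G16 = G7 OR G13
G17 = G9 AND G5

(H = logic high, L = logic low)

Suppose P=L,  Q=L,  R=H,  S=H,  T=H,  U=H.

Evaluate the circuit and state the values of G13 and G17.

G13 = H, G17 = L

G1 = P OR U OR Q = L OR H OR L = H
G2 = R AND T = H AND H = H
G3 = G1 XNOR U = H XNOR H = H
G4 = U XOR T = H XOR H = L
G5 = S XNOR G2 = H XNOR H = H
G6 = G3 XOR G5 = H XOR H = L
G7 = G4 XOR T = L XOR H = H
G9 = G6 NOR G7 = L NOR H = L
G12 = G7 XNOR T = H XNOR H = H
G13 = G7 OR G12 = H OR H = H
G17 = G9 AND G5 = L AND H = L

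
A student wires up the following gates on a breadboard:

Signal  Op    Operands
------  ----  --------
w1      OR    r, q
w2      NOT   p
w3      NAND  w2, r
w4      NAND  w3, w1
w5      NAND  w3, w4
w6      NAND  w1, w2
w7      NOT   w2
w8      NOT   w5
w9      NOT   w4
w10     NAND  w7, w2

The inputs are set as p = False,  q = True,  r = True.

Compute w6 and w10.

w6 = False; w10 = True

w1 = r OR q = True OR True = True
w2 = NOT p = NOT False = True
w6 = w1 NAND w2 = True NAND True = False
w7 = NOT w2 = NOT True = False
w10 = w7 NAND w2 = False NAND True = True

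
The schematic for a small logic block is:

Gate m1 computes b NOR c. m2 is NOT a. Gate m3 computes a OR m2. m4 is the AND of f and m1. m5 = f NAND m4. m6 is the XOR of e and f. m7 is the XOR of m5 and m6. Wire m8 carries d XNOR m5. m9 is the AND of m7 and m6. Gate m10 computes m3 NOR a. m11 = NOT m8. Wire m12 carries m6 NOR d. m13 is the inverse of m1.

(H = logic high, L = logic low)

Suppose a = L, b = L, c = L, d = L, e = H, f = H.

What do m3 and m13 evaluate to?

m3 = H, m13 = L

m1 = b NOR c = L NOR L = H
m2 = NOT a = NOT L = H
m3 = a OR m2 = L OR H = H
m13 = NOT m1 = NOT H = L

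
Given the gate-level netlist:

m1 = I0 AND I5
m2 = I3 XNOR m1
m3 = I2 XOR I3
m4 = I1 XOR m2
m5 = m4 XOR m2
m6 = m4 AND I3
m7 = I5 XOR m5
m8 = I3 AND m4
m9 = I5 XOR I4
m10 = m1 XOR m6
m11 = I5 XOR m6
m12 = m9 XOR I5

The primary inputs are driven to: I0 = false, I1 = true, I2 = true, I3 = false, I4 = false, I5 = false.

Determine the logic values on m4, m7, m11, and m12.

m4 = false  m7 = true  m11 = false  m12 = false

m1 = I0 AND I5 = false AND false = false
m2 = I3 XNOR m1 = false XNOR false = true
m4 = I1 XOR m2 = true XOR true = false
m5 = m4 XOR m2 = false XOR true = true
m6 = m4 AND I3 = false AND false = false
m7 = I5 XOR m5 = false XOR true = true
m9 = I5 XOR I4 = false XOR false = false
m11 = I5 XOR m6 = false XOR false = false
m12 = m9 XOR I5 = false XOR false = false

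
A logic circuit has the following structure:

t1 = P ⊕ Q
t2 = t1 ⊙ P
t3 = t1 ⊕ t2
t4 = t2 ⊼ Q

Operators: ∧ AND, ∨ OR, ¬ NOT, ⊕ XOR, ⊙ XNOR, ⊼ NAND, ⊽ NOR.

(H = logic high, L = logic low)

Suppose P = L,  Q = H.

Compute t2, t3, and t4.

t1 = P XOR Q = L XOR H = H
t2 = t1 XNOR P = H XNOR L = L
t3 = t1 XOR t2 = H XOR L = H
t4 = t2 NAND Q = L NAND H = H

t2 = L; t3 = H; t4 = H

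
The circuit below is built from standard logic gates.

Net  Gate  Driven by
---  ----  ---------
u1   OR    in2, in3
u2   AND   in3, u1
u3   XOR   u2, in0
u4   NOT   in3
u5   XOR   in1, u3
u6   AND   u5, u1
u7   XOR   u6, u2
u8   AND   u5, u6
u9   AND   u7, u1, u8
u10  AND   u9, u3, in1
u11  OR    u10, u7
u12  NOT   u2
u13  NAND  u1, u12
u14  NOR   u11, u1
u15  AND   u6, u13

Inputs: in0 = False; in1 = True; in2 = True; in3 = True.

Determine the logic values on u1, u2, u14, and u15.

u1 = True, u2 = True, u14 = False, u15 = False

u1 = in2 OR in3 = True OR True = True
u2 = in3 AND u1 = True AND True = True
u3 = u2 XOR in0 = True XOR False = True
u5 = in1 XOR u3 = True XOR True = False
u6 = u5 AND u1 = False AND True = False
u7 = u6 XOR u2 = False XOR True = True
u8 = u5 AND u6 = False AND False = False
u9 = u7 AND u1 AND u8 = True AND True AND False = False
u10 = u9 AND u3 AND in1 = False AND True AND True = False
u11 = u10 OR u7 = False OR True = True
u12 = NOT u2 = NOT True = False
u13 = u1 NAND u12 = True NAND False = True
u14 = u11 NOR u1 = True NOR True = False
u15 = u6 AND u13 = False AND True = False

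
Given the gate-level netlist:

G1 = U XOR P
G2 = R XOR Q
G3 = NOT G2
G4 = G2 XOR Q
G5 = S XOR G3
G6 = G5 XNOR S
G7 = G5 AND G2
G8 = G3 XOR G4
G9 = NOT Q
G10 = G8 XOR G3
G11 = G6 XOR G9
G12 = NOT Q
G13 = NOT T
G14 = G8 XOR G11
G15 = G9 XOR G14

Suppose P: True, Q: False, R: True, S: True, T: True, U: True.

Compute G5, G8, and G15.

G2 = R XOR Q = True XOR False = True
G3 = NOT G2 = NOT True = False
G4 = G2 XOR Q = True XOR False = True
G5 = S XOR G3 = True XOR False = True
G6 = G5 XNOR S = True XNOR True = True
G8 = G3 XOR G4 = False XOR True = True
G9 = NOT Q = NOT False = True
G11 = G6 XOR G9 = True XOR True = False
G14 = G8 XOR G11 = True XOR False = True
G15 = G9 XOR G14 = True XOR True = False

G5 = True, G8 = True, G15 = False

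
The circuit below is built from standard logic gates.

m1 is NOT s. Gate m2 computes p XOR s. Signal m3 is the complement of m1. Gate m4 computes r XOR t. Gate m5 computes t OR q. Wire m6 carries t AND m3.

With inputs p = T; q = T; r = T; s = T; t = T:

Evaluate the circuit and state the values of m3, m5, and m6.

m3 = T; m5 = T; m6 = T

m1 = NOT s = NOT T = F
m3 = NOT m1 = NOT F = T
m5 = t OR q = T OR T = T
m6 = t AND m3 = T AND T = T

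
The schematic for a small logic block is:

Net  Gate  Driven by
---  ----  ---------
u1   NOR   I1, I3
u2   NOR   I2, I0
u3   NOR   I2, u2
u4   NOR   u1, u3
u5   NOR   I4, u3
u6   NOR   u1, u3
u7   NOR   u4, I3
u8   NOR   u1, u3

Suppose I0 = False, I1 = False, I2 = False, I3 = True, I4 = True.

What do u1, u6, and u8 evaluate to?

u1 = I1 NOR I3 = False NOR True = False
u2 = I2 NOR I0 = False NOR False = True
u3 = I2 NOR u2 = False NOR True = False
u6 = u1 NOR u3 = False NOR False = True
u8 = u1 NOR u3 = False NOR False = True

u1 = False; u6 = True; u8 = True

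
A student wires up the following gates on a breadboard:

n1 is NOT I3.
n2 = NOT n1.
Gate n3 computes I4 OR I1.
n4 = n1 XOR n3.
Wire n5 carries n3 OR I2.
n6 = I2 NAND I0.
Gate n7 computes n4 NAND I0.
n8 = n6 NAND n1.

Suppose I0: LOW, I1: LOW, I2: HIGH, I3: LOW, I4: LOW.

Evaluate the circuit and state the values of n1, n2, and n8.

n1 = HIGH; n2 = LOW; n8 = LOW

n1 = NOT I3 = NOT LOW = HIGH
n2 = NOT n1 = NOT HIGH = LOW
n6 = I2 NAND I0 = HIGH NAND LOW = HIGH
n8 = n6 NAND n1 = HIGH NAND HIGH = LOW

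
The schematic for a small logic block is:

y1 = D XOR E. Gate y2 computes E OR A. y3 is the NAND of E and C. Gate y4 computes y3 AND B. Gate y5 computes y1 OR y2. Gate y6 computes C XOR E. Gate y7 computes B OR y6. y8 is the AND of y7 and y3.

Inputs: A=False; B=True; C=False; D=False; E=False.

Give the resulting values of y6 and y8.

y3 = E NAND C = False NAND False = True
y6 = C XOR E = False XOR False = False
y7 = B OR y6 = True OR False = True
y8 = y7 AND y3 = True AND True = True

y6 = False, y8 = True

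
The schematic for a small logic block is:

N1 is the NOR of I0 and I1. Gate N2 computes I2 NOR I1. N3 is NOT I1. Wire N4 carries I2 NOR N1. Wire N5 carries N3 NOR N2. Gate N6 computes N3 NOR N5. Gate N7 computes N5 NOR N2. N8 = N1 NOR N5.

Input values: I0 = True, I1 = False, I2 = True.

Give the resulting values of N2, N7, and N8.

N2 = False, N7 = True, N8 = True

N1 = I0 NOR I1 = True NOR False = False
N2 = I2 NOR I1 = True NOR False = False
N3 = NOT I1 = NOT False = True
N5 = N3 NOR N2 = True NOR False = False
N7 = N5 NOR N2 = False NOR False = True
N8 = N1 NOR N5 = False NOR False = True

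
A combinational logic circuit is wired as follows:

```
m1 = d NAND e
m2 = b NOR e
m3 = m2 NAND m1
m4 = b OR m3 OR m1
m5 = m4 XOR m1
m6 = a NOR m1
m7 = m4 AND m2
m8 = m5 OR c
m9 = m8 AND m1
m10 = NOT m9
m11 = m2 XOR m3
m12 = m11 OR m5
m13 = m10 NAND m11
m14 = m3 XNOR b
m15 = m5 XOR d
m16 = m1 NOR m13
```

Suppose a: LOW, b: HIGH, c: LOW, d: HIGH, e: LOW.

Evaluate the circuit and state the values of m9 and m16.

m9 = LOW; m16 = LOW

m1 = d NAND e = HIGH NAND LOW = HIGH
m2 = b NOR e = HIGH NOR LOW = LOW
m3 = m2 NAND m1 = LOW NAND HIGH = HIGH
m4 = b OR m3 OR m1 = HIGH OR HIGH OR HIGH = HIGH
m5 = m4 XOR m1 = HIGH XOR HIGH = LOW
m8 = m5 OR c = LOW OR LOW = LOW
m9 = m8 AND m1 = LOW AND HIGH = LOW
m10 = NOT m9 = NOT LOW = HIGH
m11 = m2 XOR m3 = LOW XOR HIGH = HIGH
m13 = m10 NAND m11 = HIGH NAND HIGH = LOW
m16 = m1 NOR m13 = HIGH NOR LOW = LOW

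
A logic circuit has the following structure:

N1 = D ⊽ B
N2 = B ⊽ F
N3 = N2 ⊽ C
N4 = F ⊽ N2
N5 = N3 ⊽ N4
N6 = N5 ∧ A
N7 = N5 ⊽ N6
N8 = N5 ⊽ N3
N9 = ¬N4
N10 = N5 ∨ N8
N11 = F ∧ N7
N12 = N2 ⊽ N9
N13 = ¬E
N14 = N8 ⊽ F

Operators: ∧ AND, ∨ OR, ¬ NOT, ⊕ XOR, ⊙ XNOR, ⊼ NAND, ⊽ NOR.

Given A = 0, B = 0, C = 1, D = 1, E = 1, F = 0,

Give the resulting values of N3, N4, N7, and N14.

N3 = 0  N4 = 0  N7 = 0  N14 = 1

N2 = B NOR F = 0 NOR 0 = 1
N3 = N2 NOR C = 1 NOR 1 = 0
N4 = F NOR N2 = 0 NOR 1 = 0
N5 = N3 NOR N4 = 0 NOR 0 = 1
N6 = N5 AND A = 1 AND 0 = 0
N7 = N5 NOR N6 = 1 NOR 0 = 0
N8 = N5 NOR N3 = 1 NOR 0 = 0
N14 = N8 NOR F = 0 NOR 0 = 1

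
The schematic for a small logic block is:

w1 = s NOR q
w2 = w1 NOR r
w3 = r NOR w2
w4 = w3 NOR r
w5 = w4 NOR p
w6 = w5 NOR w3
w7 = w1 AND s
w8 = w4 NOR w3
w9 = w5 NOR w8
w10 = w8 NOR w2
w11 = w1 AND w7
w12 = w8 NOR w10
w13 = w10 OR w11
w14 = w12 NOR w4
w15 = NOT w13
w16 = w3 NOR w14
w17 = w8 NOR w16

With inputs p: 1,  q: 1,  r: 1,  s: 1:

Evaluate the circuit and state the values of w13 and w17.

w13 = 0, w17 = 0

w1 = s NOR q = 1 NOR 1 = 0
w2 = w1 NOR r = 0 NOR 1 = 0
w3 = r NOR w2 = 1 NOR 0 = 0
w4 = w3 NOR r = 0 NOR 1 = 0
w7 = w1 AND s = 0 AND 1 = 0
w8 = w4 NOR w3 = 0 NOR 0 = 1
w10 = w8 NOR w2 = 1 NOR 0 = 0
w11 = w1 AND w7 = 0 AND 0 = 0
w12 = w8 NOR w10 = 1 NOR 0 = 0
w13 = w10 OR w11 = 0 OR 0 = 0
w14 = w12 NOR w4 = 0 NOR 0 = 1
w16 = w3 NOR w14 = 0 NOR 1 = 0
w17 = w8 NOR w16 = 1 NOR 0 = 0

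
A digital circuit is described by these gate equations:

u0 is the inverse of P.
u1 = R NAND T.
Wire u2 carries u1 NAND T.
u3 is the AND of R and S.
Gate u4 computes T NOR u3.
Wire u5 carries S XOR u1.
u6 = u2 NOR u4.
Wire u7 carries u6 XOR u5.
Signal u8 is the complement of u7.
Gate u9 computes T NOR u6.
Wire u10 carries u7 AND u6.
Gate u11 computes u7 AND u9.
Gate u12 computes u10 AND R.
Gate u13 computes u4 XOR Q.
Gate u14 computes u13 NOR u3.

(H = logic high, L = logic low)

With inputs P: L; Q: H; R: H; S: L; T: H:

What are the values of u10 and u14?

u10 = L  u14 = L

u1 = R NAND T = H NAND H = L
u2 = u1 NAND T = L NAND H = H
u3 = R AND S = H AND L = L
u4 = T NOR u3 = H NOR L = L
u5 = S XOR u1 = L XOR L = L
u6 = u2 NOR u4 = H NOR L = L
u7 = u6 XOR u5 = L XOR L = L
u10 = u7 AND u6 = L AND L = L
u13 = u4 XOR Q = L XOR H = H
u14 = u13 NOR u3 = H NOR L = L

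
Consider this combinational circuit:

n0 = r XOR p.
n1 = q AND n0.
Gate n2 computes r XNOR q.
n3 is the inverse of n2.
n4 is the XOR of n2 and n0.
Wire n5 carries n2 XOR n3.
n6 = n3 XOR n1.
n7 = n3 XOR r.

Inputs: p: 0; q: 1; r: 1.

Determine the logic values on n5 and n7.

n5 = 1, n7 = 1

n2 = r XNOR q = 1 XNOR 1 = 1
n3 = NOT n2 = NOT 1 = 0
n5 = n2 XOR n3 = 1 XOR 0 = 1
n7 = n3 XOR r = 0 XOR 1 = 1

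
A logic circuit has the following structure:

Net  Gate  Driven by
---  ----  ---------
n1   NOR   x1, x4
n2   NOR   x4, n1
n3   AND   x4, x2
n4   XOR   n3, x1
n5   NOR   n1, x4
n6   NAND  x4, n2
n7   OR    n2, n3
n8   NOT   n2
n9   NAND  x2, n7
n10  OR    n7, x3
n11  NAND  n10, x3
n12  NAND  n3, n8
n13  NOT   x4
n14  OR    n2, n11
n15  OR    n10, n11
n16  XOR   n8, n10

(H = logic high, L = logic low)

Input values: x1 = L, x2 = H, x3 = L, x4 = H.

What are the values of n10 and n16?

n10 = H, n16 = L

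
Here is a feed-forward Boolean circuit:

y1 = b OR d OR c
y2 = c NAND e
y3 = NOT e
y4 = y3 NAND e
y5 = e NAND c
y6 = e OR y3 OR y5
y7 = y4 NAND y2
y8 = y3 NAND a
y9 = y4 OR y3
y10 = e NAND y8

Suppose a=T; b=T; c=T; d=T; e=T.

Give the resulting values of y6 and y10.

y6 = T  y10 = F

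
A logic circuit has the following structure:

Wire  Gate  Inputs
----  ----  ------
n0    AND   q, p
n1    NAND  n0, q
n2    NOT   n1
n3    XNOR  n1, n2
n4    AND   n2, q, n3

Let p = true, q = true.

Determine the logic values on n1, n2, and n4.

n0 = q AND p = true AND true = true
n1 = n0 NAND q = true NAND true = false
n2 = NOT n1 = NOT false = true
n3 = n1 XNOR n2 = false XNOR true = false
n4 = n2 AND q AND n3 = true AND true AND false = false

n1 = false  n2 = true  n4 = false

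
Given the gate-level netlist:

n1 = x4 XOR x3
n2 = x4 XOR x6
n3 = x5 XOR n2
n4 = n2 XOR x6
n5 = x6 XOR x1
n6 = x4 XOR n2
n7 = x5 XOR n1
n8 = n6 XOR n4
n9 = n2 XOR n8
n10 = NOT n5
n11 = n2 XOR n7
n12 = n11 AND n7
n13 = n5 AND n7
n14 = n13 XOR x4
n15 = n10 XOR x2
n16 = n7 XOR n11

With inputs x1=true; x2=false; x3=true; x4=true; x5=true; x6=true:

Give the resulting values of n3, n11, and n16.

n3 = true, n11 = true, n16 = false

n1 = x4 XOR x3 = true XOR true = false
n2 = x4 XOR x6 = true XOR true = false
n3 = x5 XOR n2 = true XOR false = true
n7 = x5 XOR n1 = true XOR false = true
n11 = n2 XOR n7 = false XOR true = true
n16 = n7 XOR n11 = true XOR true = false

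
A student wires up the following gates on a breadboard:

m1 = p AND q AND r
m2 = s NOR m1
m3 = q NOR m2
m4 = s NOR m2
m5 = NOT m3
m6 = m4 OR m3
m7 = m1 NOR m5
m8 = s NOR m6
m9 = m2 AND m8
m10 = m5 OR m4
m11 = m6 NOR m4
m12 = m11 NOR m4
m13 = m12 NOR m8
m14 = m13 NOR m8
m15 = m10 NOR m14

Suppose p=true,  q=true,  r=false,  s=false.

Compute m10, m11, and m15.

m1 = p AND q AND r = true AND true AND false = false
m2 = s NOR m1 = false NOR false = true
m3 = q NOR m2 = true NOR true = false
m4 = s NOR m2 = false NOR true = false
m5 = NOT m3 = NOT false = true
m6 = m4 OR m3 = false OR false = false
m8 = s NOR m6 = false NOR false = true
m10 = m5 OR m4 = true OR false = true
m11 = m6 NOR m4 = false NOR false = true
m12 = m11 NOR m4 = true NOR false = false
m13 = m12 NOR m8 = false NOR true = false
m14 = m13 NOR m8 = false NOR true = false
m15 = m10 NOR m14 = true NOR false = false

m10 = true, m11 = true, m15 = false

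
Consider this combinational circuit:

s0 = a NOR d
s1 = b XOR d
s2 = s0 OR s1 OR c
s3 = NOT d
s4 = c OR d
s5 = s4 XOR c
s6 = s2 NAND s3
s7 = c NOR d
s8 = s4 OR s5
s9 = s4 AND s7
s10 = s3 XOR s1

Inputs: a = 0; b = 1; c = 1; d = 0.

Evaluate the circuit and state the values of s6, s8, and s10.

s0 = a NOR d = 0 NOR 0 = 1
s1 = b XOR d = 1 XOR 0 = 1
s2 = s0 OR s1 OR c = 1 OR 1 OR 1 = 1
s3 = NOT d = NOT 0 = 1
s4 = c OR d = 1 OR 0 = 1
s5 = s4 XOR c = 1 XOR 1 = 0
s6 = s2 NAND s3 = 1 NAND 1 = 0
s8 = s4 OR s5 = 1 OR 0 = 1
s10 = s3 XOR s1 = 1 XOR 1 = 0

s6 = 0; s8 = 1; s10 = 0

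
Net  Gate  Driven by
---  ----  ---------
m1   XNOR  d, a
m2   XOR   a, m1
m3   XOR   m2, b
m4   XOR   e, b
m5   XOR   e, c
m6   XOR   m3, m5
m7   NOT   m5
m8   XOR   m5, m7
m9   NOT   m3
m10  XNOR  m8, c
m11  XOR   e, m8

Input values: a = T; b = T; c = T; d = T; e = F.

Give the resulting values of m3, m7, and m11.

m3 = T, m7 = F, m11 = T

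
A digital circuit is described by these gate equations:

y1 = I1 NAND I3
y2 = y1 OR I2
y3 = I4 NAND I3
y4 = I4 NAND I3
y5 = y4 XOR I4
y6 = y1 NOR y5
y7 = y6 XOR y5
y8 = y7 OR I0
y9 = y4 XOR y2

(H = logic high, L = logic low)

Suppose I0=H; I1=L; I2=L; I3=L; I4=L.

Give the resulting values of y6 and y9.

y1 = I1 NAND I3 = L NAND L = H
y2 = y1 OR I2 = H OR L = H
y4 = I4 NAND I3 = L NAND L = H
y5 = y4 XOR I4 = H XOR L = H
y6 = y1 NOR y5 = H NOR H = L
y9 = y4 XOR y2 = H XOR H = L

y6 = L, y9 = L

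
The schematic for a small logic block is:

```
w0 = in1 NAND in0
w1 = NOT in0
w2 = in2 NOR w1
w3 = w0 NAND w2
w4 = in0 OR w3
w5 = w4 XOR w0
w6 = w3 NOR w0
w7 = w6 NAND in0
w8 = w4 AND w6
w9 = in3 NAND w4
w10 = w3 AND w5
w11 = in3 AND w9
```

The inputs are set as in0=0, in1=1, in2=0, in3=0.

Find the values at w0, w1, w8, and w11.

w0 = 1  w1 = 1  w8 = 0  w11 = 0

w0 = in1 NAND in0 = 1 NAND 0 = 1
w1 = NOT in0 = NOT 0 = 1
w2 = in2 NOR w1 = 0 NOR 1 = 0
w3 = w0 NAND w2 = 1 NAND 0 = 1
w4 = in0 OR w3 = 0 OR 1 = 1
w6 = w3 NOR w0 = 1 NOR 1 = 0
w8 = w4 AND w6 = 1 AND 0 = 0
w9 = in3 NAND w4 = 0 NAND 1 = 1
w11 = in3 AND w9 = 0 AND 1 = 0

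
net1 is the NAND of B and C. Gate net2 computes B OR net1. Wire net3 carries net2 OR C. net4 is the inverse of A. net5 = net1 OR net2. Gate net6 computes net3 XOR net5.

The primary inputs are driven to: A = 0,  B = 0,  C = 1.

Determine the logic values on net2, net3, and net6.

net1 = B NAND C = 0 NAND 1 = 1
net2 = B OR net1 = 0 OR 1 = 1
net3 = net2 OR C = 1 OR 1 = 1
net5 = net1 OR net2 = 1 OR 1 = 1
net6 = net3 XOR net5 = 1 XOR 1 = 0

net2 = 1  net3 = 1  net6 = 0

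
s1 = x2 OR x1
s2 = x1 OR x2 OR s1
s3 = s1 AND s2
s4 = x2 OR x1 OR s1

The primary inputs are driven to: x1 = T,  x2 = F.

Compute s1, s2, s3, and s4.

s1 = x2 OR x1 = F OR T = T
s2 = x1 OR x2 OR s1 = T OR F OR T = T
s3 = s1 AND s2 = T AND T = T
s4 = x2 OR x1 OR s1 = F OR T OR T = T

s1 = T, s2 = T, s3 = T, s4 = T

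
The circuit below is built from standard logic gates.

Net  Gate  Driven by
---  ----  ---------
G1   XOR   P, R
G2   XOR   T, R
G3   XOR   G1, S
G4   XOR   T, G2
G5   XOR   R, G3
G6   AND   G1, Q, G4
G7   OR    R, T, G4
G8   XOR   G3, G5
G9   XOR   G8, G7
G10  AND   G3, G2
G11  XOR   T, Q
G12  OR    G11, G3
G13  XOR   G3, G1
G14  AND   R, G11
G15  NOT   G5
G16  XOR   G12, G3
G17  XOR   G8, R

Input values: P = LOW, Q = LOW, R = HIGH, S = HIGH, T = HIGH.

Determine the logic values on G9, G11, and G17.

G1 = P XOR R = LOW XOR HIGH = HIGH
G2 = T XOR R = HIGH XOR HIGH = LOW
G3 = G1 XOR S = HIGH XOR HIGH = LOW
G4 = T XOR G2 = HIGH XOR LOW = HIGH
G5 = R XOR G3 = HIGH XOR LOW = HIGH
G7 = R OR T OR G4 = HIGH OR HIGH OR HIGH = HIGH
G8 = G3 XOR G5 = LOW XOR HIGH = HIGH
G9 = G8 XOR G7 = HIGH XOR HIGH = LOW
G11 = T XOR Q = HIGH XOR LOW = HIGH
G17 = G8 XOR R = HIGH XOR HIGH = LOW

G9 = LOW, G11 = HIGH, G17 = LOW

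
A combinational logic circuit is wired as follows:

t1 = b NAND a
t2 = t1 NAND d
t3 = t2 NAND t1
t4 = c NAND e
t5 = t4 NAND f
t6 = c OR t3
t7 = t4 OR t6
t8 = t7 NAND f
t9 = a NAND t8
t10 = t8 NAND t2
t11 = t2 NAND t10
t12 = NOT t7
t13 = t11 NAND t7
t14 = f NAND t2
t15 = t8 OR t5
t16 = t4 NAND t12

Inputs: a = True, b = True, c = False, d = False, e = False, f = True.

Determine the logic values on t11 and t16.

t1 = b NAND a = True NAND True = False
t2 = t1 NAND d = False NAND False = True
t3 = t2 NAND t1 = True NAND False = True
t4 = c NAND e = False NAND False = True
t6 = c OR t3 = False OR True = True
t7 = t4 OR t6 = True OR True = True
t8 = t7 NAND f = True NAND True = False
t10 = t8 NAND t2 = False NAND True = True
t11 = t2 NAND t10 = True NAND True = False
t12 = NOT t7 = NOT True = False
t16 = t4 NAND t12 = True NAND False = True

t11 = False, t16 = True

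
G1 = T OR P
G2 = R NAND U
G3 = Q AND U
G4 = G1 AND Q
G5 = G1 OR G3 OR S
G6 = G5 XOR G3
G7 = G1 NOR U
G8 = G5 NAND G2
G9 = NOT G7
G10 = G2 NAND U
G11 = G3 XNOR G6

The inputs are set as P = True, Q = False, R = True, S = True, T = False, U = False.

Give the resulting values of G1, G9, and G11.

G1 = T OR P = False OR True = True
G3 = Q AND U = False AND False = False
G5 = G1 OR G3 OR S = True OR False OR True = True
G6 = G5 XOR G3 = True XOR False = True
G7 = G1 NOR U = True NOR False = False
G9 = NOT G7 = NOT False = True
G11 = G3 XNOR G6 = False XNOR True = False

G1 = True, G9 = True, G11 = False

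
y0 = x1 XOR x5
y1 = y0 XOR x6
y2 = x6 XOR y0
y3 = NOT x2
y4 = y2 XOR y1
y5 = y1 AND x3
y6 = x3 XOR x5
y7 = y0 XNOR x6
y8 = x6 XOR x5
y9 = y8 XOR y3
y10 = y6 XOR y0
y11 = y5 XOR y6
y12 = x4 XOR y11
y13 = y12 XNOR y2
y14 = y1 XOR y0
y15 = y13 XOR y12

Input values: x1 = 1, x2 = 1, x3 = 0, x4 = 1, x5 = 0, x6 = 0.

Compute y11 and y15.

y0 = x1 XOR x5 = 1 XOR 0 = 1
y1 = y0 XOR x6 = 1 XOR 0 = 1
y2 = x6 XOR y0 = 0 XOR 1 = 1
y5 = y1 AND x3 = 1 AND 0 = 0
y6 = x3 XOR x5 = 0 XOR 0 = 0
y11 = y5 XOR y6 = 0 XOR 0 = 0
y12 = x4 XOR y11 = 1 XOR 0 = 1
y13 = y12 XNOR y2 = 1 XNOR 1 = 1
y15 = y13 XOR y12 = 1 XOR 1 = 0

y11 = 0, y15 = 0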